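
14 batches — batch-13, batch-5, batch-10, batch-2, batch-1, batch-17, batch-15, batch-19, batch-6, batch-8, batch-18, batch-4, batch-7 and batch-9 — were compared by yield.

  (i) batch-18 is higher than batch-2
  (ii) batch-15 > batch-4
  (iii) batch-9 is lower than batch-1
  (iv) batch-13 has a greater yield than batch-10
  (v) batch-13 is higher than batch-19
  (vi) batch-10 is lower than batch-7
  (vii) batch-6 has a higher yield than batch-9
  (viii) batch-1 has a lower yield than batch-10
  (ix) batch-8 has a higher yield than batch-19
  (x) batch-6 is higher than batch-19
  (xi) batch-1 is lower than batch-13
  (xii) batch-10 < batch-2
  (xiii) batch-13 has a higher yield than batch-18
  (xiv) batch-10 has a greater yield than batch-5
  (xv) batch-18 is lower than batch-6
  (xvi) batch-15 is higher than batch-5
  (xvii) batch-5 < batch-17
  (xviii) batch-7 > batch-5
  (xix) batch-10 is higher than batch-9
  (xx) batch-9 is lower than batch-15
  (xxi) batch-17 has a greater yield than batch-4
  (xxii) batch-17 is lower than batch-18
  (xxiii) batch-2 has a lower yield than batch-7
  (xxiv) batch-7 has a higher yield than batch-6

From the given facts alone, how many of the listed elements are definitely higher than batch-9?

Directly above batch-9: batch-1, batch-10, batch-15, batch-6.
One step further: batch-2, batch-7, batch-13 (7 so far).
One step further: batch-18 (8 so far).
No other element is forced above batch-9 by the given relations, so the count is 8.

8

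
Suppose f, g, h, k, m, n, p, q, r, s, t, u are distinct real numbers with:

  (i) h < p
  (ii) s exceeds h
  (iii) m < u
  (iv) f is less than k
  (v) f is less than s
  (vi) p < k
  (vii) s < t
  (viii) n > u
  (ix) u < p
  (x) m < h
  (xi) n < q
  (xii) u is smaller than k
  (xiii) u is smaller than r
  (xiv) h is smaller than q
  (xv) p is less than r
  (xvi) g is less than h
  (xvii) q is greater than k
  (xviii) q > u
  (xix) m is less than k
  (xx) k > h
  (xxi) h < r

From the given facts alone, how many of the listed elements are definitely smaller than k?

6

Directly below k: m, f, u, h, p.
One step further: g (6 so far).
No other element is forced below k by the given relations, so the count is 6.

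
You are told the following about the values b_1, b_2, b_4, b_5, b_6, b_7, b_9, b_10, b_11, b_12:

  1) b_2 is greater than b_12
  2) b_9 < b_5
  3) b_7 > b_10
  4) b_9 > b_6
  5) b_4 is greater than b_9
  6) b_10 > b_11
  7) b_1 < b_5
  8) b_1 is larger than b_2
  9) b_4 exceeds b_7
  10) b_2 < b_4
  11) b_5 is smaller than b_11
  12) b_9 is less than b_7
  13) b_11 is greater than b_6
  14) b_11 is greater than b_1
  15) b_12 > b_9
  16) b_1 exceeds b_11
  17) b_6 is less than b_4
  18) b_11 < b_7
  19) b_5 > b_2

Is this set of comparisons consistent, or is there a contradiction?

We have b_11 < b_1 stated directly, yet also b_1 < b_5 < b_11 by chaining the others — so b_1 < b_11. Contradiction.

inconsistent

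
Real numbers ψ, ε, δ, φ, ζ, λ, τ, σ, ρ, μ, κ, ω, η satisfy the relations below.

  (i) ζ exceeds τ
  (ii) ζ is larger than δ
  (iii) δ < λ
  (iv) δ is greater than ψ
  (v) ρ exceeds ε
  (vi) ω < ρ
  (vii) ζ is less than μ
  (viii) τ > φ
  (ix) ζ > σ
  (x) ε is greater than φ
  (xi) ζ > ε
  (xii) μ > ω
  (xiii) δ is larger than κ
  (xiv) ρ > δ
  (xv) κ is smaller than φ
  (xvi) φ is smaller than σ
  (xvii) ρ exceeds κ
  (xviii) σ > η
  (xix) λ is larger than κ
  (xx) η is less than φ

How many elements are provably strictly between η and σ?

The relations place η below σ. An element lies strictly between them when it is forced above η and also forced below σ.
Above η: {φ, τ, ε, ζ, ρ, μ}. Below σ: {κ, φ}.
Intersection: {φ} — 1.

1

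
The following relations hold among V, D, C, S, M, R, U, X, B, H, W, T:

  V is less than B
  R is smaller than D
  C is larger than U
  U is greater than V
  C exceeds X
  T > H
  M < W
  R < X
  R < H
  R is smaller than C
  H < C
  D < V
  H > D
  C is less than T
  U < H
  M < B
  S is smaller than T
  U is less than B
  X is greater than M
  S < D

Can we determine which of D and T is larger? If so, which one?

D < V and V < U give D < U.
Then U < H extends the chain to H.
Then H < C extends the chain to C.
Then C < T extends the chain to T.
So T is larger.

T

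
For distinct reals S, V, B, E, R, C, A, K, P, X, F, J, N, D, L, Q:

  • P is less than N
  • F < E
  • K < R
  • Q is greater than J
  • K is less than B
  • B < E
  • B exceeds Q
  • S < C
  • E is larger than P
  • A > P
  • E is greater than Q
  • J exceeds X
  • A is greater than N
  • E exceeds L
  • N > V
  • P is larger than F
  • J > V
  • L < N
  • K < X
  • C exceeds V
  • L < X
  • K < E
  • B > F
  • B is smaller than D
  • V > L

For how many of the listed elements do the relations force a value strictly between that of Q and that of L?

The relations place L below Q. An element lies strictly between them when it is forced above L and also forced below Q.
Above L: {X, V, J, B, D, N, E, C, A}. Below Q: {K, X, V, J}.
Intersection: {X, V, J} — 3.

3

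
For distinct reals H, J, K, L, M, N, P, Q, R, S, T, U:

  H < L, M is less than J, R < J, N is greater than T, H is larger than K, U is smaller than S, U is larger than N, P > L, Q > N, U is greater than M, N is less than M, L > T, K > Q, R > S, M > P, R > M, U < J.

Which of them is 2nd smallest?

N

Chaining the given pairs: T < N < Q < K < H < L < P < M < U < S < R < J.
The 2nd smallest is N.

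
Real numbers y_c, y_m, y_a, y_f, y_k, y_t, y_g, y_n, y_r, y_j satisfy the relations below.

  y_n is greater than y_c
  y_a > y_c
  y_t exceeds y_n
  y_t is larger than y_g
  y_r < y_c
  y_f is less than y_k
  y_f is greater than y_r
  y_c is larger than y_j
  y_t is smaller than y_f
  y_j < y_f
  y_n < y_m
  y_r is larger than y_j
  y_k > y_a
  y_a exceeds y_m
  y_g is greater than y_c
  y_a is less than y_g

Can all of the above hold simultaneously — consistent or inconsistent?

The single ordering y_j < y_r < y_c < y_n < y_m < y_a < y_g < y_t < y_f < y_k satisfies every listed relation, so no contradiction arises.

consistent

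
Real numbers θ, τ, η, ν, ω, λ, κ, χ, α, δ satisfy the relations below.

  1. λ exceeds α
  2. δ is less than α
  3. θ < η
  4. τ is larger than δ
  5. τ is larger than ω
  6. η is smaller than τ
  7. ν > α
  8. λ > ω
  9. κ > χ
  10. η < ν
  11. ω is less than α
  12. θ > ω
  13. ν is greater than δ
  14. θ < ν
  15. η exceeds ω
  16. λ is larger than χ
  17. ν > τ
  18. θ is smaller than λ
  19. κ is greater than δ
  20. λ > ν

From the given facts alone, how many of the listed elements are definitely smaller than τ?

4

From τ the given relations immediately reach δ, ω, η.
From those, θ — 4 in total.
Nothing else is reachable below τ; 4 in all.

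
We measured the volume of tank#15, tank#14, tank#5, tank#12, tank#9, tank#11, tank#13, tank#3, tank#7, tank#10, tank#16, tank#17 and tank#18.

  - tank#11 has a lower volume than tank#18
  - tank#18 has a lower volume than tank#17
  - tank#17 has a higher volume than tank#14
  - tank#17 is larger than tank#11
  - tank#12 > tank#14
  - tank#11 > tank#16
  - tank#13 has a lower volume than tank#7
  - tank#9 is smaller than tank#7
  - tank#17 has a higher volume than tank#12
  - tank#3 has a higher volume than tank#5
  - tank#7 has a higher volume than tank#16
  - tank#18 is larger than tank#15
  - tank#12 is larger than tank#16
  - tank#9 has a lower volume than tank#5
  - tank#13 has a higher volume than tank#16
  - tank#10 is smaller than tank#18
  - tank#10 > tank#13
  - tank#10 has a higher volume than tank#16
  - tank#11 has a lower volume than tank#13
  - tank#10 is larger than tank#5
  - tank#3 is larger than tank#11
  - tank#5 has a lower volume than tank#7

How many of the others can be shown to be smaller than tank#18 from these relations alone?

7

The elements the relations force below tank#18 are tank#15, tank#9, tank#16, tank#11, tank#5, tank#13, tank#10 — no chain reaches any other.
That is 7.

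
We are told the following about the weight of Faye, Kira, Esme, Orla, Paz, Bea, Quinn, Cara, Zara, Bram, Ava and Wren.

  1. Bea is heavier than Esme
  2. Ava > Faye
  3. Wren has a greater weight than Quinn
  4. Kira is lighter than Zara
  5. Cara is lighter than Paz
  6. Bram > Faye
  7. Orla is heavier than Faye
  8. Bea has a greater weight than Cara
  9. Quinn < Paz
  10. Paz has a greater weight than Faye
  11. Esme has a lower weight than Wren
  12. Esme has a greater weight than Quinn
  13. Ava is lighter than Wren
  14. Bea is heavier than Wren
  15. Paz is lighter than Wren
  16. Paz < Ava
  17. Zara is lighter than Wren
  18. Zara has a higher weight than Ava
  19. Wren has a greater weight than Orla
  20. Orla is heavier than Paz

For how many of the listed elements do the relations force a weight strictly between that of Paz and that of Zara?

The relations place Paz below Zara. An element lies strictly between them when it is forced above Paz and also forced below Zara.
Above Paz: {Orla, Ava, Wren, Bea}. Below Zara: {Cara, Faye, Quinn, Kira, Ava}.
Intersection: {Ava} — 1.

1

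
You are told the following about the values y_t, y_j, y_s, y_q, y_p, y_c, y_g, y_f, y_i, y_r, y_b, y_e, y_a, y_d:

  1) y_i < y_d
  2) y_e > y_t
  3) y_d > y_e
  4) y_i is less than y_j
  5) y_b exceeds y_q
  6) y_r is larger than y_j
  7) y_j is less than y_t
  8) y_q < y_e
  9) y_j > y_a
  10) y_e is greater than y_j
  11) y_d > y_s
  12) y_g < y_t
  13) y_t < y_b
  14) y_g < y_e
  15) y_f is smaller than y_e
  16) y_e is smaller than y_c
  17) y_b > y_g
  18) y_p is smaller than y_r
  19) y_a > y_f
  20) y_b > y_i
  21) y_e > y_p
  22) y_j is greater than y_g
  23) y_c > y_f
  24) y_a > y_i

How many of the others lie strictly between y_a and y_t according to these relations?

1

The relations place y_a below y_t. An element lies strictly between them when it is forced above y_a and also forced below y_t.
Above y_a: {y_j, y_b, y_r, y_e, y_d, y_c}. Below y_t: {y_f, y_i, y_g, y_j}.
Intersection: {y_j} — 1.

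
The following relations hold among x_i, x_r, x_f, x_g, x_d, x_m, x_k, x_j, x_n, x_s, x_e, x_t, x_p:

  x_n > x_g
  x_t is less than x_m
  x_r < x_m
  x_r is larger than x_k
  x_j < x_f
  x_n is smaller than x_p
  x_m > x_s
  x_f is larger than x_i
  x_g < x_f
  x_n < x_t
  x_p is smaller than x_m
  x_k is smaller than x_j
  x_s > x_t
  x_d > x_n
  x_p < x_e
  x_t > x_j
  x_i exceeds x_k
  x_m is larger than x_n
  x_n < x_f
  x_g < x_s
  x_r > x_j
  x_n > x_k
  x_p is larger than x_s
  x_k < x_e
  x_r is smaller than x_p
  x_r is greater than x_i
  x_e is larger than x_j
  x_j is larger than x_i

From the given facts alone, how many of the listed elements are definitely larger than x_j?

7

Directly above x_j: x_t, x_r, x_f, x_e.
One step further: x_s, x_p, x_m (7 so far).
No other element is forced above x_j by the given relations, so the count is 7.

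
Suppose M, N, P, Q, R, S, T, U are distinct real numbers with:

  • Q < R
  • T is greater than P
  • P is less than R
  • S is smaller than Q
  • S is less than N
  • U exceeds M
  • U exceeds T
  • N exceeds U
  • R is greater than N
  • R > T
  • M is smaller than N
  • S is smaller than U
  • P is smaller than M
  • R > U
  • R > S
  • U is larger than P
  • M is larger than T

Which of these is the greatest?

R

P is not greatest since P < T; T is not greatest since T < U; S is not greatest since S < Q; M is not greatest since M < N; Q is not greatest since Q < R; U is not greatest since U < R; N is not greatest since N < R.
Only R has nothing above it, so R is the greatest.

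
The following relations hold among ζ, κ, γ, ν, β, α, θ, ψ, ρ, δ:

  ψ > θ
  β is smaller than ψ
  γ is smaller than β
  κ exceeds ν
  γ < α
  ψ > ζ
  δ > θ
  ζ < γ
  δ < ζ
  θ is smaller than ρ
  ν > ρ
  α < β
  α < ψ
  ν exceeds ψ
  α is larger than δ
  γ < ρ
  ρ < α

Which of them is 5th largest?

α

The consecutive relations fix a unique order: θ < δ < ζ < γ < ρ < α < β < ψ < ν < κ.
Counting 5 from the largest end gives α.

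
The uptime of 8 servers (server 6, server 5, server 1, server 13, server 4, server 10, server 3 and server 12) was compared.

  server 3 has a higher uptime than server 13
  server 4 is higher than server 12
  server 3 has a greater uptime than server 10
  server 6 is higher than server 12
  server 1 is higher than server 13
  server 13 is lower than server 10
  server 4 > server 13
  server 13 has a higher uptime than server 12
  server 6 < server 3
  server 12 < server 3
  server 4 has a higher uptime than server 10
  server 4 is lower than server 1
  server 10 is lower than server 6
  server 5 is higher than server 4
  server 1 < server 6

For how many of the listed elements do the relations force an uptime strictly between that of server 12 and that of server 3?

Chaining upward from server 12 reaches: server 13, server 10, server 4, server 1, server 6, server 5.
Chaining downward from server 3 reaches: server 13, server 10, server 4, server 1, server 6.
Strictly between server 12 and server 3 are those in both lists: server 13, server 10, server 4, server 1, server 6 — 5 elements.

5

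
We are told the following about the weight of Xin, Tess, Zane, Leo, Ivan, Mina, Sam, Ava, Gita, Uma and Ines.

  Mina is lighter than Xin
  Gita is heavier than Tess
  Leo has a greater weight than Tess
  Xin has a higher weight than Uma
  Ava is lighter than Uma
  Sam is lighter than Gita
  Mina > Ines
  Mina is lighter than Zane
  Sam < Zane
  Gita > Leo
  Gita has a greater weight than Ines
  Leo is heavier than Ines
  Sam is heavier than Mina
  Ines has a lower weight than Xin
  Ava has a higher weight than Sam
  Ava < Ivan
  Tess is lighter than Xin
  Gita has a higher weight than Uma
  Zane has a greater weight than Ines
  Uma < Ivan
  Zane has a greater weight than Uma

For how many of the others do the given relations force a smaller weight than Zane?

5

From Zane the given relations immediately reach Ines, Mina, Sam, Uma.
From those, Ava — 5 in total.
No other element is forced below Zane by the given relations, so the count is 5.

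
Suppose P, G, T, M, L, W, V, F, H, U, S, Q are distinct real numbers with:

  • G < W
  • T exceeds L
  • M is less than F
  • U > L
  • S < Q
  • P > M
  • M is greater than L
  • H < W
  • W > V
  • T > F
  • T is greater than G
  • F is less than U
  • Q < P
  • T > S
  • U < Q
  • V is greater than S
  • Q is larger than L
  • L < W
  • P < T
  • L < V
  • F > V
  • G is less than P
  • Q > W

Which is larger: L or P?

The relevant relations are L < V; V < F; F < U; U < Q; Q < P.
Chaining these gives L < V < F < U < Q < P.
So L < P; P is the larger of the two.

P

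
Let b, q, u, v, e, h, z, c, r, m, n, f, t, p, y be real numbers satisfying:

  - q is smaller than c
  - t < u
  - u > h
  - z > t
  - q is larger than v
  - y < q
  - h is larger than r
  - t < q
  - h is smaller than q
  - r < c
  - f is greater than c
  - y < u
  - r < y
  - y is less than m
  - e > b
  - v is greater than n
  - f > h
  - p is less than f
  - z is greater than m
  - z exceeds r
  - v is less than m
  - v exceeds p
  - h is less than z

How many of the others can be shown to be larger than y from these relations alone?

6

From y the given relations immediately reach q, m, u.
From those, c, z — 5 in total.
From those, f — 6 in total.
No other element is forced above y by the given relations, so the count is 6.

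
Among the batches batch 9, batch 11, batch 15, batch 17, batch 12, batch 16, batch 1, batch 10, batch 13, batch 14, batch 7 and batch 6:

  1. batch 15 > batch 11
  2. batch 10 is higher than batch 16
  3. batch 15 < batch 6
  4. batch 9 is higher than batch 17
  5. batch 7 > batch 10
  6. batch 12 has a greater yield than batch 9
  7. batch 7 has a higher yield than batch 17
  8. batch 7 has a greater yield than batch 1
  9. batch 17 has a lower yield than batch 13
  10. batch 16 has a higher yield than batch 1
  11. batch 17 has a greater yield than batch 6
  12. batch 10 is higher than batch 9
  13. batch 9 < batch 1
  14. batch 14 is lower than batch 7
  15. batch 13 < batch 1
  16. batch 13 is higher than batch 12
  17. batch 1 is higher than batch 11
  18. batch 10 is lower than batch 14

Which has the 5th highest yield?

batch 1

Piecing the relations together gives one ordering: batch 11 < batch 15 < batch 6 < batch 17 < batch 9 < batch 12 < batch 13 < batch 1 < batch 16 < batch 10 < batch 14 < batch 7.
The 5th largest is batch 1.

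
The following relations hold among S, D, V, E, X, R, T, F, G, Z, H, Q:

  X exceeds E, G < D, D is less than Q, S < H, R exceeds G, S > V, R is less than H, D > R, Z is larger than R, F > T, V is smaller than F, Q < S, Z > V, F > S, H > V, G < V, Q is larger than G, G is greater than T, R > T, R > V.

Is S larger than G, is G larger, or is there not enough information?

Chaining the given relations: G < V < R < D < Q < S.
So S is larger.

S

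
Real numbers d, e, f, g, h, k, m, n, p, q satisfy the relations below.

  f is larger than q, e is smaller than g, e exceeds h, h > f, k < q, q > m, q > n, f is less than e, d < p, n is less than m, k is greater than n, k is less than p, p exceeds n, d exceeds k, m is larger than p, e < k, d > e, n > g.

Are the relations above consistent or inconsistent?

We have q < f stated directly, yet also f < h < e < g < n < k < d < p < m < q by chaining the others — so f < q. Contradiction.

inconsistent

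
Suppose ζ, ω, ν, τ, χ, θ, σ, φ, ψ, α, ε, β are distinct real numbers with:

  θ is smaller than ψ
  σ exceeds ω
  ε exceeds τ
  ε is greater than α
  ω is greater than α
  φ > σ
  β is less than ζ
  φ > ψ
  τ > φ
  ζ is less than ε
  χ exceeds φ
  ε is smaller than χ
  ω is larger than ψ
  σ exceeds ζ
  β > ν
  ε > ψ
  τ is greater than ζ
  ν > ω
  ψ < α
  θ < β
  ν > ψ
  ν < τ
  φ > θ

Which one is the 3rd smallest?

α

Piecing the relations together gives one ordering: θ < ψ < α < ω < ν < β < ζ < σ < φ < τ < ε < χ.
Counting 3 from the smallest end gives α.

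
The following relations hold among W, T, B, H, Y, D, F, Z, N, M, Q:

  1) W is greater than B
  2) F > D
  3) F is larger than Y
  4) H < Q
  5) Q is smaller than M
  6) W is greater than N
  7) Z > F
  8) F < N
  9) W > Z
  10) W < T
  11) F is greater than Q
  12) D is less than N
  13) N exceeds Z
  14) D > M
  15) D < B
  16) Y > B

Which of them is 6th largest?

Y

Piecing the relations together gives one ordering: H < Q < M < D < B < Y < F < Z < N < W < T.
Counting 6 from the largest end gives Y.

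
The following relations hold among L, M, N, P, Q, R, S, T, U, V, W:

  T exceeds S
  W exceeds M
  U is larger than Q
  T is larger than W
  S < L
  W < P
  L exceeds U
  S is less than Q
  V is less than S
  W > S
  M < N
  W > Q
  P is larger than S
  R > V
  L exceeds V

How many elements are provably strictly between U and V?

2

The relations place V below U. An element lies strictly between them when it is forced above V and also forced below U.
Above V: {S, Q, W, P, T, R, L}. Below U: {S, Q}.
Intersection: {S, Q} — 2.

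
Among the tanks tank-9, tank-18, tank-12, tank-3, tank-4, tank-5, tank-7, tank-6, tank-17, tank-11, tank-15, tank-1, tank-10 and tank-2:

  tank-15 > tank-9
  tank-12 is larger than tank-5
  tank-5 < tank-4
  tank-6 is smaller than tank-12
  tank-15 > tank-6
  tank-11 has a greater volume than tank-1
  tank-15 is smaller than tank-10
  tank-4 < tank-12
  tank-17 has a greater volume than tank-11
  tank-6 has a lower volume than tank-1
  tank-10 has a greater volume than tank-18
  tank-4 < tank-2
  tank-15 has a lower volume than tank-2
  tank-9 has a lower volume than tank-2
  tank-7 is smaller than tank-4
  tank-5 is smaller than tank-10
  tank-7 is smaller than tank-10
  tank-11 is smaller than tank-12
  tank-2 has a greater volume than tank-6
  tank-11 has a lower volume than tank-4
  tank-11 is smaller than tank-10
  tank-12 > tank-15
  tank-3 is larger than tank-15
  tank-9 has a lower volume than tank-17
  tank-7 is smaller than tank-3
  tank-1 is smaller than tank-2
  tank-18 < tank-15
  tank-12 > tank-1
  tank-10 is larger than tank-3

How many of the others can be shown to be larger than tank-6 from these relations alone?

9

The elements the relations force above tank-6 are tank-15, tank-1, tank-11, tank-3, tank-4, tank-10, tank-2, tank-12, tank-17 — no chain reaches any other.
That is 9.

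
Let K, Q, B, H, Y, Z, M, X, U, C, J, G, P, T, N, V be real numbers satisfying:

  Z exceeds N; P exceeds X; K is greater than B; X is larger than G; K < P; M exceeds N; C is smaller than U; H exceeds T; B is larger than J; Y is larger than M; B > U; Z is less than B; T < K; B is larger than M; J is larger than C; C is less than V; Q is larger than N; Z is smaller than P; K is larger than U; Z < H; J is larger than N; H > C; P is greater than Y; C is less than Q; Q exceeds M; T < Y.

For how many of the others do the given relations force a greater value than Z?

From Z the given relations immediately reach B, P, H.
From those, K — 4 in total.
No other element is forced above Z by the given relations, so the count is 4.

4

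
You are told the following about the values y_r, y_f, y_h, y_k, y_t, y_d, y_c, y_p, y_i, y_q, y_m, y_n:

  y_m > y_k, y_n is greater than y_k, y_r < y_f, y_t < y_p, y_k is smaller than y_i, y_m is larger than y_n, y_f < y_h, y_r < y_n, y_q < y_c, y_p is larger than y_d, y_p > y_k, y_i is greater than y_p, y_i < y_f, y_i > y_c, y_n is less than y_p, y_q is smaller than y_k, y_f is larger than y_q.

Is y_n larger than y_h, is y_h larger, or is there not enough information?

y_n < y_p and y_p < y_i give y_n < y_i.
With y_i < y_f: y_n < y_p < y_i < y_f.
Then y_f < y_h extends the chain to y_h.
So y_h is larger.

y_h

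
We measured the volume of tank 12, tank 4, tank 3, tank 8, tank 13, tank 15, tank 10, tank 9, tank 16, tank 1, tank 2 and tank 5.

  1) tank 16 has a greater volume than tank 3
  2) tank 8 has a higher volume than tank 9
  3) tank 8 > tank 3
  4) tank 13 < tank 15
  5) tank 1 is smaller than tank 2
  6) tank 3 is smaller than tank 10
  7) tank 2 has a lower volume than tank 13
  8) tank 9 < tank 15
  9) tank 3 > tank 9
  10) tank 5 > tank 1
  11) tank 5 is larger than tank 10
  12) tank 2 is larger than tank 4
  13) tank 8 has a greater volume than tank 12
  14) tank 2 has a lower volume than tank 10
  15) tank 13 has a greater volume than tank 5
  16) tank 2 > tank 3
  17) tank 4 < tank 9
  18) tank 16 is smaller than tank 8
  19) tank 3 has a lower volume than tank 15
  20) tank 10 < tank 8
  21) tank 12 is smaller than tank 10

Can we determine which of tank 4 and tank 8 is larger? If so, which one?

tank 4 < tank 9 and tank 9 < tank 3 give tank 4 < tank 3.
Then tank 3 < tank 2 extends the chain to tank 2.
Then tank 2 < tank 10 extends the chain to tank 10.
Then tank 10 < tank 8 extends the chain to tank 8.
So tank 8 is larger.

tank 8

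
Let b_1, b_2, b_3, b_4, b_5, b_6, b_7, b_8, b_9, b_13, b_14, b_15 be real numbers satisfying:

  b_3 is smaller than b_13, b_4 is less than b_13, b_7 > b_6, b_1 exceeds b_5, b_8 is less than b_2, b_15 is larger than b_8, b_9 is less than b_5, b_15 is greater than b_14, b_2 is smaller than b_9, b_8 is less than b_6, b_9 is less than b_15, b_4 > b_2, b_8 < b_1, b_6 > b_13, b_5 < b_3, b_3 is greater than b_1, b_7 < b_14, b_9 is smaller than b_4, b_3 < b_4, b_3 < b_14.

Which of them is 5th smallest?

Chaining the given pairs: b_8 < b_2 < b_9 < b_5 < b_1 < b_3 < b_4 < b_13 < b_6 < b_7 < b_14 < b_15.
Counting 5 from the smallest end gives b_1.

b_1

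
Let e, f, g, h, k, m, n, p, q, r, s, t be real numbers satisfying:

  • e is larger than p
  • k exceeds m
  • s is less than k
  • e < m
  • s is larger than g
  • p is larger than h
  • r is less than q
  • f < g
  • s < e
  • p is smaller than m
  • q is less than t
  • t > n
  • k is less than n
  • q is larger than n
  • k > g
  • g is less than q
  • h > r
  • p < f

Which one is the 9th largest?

The consecutive relations fix a unique order: r < h < p < f < g < s < e < m < k < n < q < t.
The 9th largest is f.

f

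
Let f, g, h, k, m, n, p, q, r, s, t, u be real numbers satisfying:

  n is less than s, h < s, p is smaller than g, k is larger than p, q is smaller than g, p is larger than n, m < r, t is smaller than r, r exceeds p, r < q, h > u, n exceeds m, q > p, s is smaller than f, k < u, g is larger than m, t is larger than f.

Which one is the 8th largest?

Chaining the given pairs: m < n < p < k < u < h < s < f < t < r < q < g.
The 8th largest is u.

u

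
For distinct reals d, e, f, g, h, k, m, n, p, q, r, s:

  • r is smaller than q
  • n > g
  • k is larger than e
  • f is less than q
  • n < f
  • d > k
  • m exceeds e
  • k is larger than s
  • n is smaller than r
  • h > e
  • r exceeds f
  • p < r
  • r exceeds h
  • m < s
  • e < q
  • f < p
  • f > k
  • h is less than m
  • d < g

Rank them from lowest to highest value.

e < h < m < s < k < d < g < n < f < p < r < q

The consecutive links are each given: e < h; h < m; m < s; s < k; k < d; d < g; g < n; n < f; f < p; p < r; r < q.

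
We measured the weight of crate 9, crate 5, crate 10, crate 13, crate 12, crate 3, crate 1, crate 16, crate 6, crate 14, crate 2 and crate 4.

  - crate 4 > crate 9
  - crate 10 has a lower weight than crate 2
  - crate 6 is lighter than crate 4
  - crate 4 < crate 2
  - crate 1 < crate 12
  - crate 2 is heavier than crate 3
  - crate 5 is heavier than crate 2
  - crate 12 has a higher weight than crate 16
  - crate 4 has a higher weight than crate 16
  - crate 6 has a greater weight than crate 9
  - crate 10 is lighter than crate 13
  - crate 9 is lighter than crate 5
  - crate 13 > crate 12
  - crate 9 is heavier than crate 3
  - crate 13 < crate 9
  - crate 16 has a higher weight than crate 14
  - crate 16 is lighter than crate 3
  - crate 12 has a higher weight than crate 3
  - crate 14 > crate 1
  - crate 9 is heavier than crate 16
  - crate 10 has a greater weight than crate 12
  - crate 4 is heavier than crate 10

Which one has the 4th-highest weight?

crate 6

Chaining the given pairs: crate 1 < crate 14 < crate 16 < crate 3 < crate 12 < crate 10 < crate 13 < crate 9 < crate 6 < crate 4 < crate 2 < crate 5.
Counting 4 from the largest end gives crate 6.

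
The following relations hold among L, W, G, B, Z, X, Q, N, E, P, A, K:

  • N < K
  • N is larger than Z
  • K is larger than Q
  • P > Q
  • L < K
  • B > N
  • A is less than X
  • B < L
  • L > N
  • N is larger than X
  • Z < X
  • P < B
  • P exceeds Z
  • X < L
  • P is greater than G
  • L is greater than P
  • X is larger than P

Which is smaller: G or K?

G < P and P < X give G < X.
With X < N: G < P < X < N.
With N < B: G < P < X < N < B.
Then B < L extends the chain to L.
With L < K: G < P < X < N < B < L < K.
So G < K; G is the smaller of the two.

G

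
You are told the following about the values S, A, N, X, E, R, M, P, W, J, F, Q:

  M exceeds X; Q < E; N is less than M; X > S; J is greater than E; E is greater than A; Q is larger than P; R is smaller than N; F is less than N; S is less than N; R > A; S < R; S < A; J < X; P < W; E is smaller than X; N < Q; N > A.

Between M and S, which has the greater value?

S < R < N < Q < E < J < X < M, by transitivity through R, N, Q, E, J, X.
So S < M; M is the larger of the two.

M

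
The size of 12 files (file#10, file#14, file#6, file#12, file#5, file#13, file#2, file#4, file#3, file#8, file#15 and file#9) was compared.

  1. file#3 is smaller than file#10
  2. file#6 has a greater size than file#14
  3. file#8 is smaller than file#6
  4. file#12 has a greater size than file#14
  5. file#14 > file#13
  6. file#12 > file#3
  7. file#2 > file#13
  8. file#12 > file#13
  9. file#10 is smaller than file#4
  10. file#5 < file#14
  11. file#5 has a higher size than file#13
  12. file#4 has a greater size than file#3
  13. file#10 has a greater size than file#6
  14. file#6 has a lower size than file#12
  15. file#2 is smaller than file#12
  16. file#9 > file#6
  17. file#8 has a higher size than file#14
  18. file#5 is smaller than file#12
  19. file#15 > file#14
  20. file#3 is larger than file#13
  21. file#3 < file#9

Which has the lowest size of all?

file#13

file#5 is not least since file#13 < file#5; file#14 is not least since file#13 < file#14; file#2 is not least since file#13 < file#2; file#8 is not least since file#14 < file#8; file#6 is not least since file#14 < file#6; file#3 is not least since file#13 < file#3; file#15 is not least since file#14 < file#15; file#10 is not least since file#3 < file#10; file#4 is not least since file#10 < file#4; file#9 is not least since file#6 < file#9; file#12 is not least since file#14 < file#12.
Only file#13 has nothing below it, so file#13 is the lowest size.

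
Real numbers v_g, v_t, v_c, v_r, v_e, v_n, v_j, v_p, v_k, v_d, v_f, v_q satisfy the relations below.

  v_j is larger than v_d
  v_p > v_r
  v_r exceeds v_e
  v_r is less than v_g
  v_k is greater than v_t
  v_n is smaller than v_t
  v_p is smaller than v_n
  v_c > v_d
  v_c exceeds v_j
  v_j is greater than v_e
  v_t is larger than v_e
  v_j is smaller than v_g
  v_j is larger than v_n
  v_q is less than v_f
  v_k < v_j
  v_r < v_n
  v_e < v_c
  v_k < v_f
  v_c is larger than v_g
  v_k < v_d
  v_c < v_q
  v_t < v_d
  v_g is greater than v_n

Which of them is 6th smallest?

v_k

Chaining the given pairs: v_e < v_r < v_p < v_n < v_t < v_k < v_d < v_j < v_g < v_c < v_q < v_f.
Counting 6 from the smallest end gives v_k.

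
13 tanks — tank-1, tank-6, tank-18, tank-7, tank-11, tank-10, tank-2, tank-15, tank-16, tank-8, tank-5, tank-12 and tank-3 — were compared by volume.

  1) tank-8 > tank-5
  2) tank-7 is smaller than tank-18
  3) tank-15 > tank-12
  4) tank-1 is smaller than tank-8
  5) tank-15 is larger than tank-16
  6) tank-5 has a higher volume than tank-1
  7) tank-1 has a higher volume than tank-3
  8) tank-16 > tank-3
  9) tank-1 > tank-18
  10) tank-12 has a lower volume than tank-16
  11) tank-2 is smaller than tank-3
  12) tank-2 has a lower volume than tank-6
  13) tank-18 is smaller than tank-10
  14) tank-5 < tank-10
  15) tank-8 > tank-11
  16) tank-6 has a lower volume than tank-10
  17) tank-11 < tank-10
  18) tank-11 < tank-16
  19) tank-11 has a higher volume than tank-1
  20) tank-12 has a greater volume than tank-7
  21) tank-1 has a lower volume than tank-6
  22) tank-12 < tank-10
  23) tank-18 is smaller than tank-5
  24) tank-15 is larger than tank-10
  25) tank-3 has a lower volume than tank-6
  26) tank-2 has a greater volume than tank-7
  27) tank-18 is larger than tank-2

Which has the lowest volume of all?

tank-7

Chaining upward from tank-7: directly above it, tank-2, tank-18, tank-12; then tank-3, tank-1, tank-6, tank-5, tank-16, tank-10, tank-15; then tank-11, tank-8.
That covers every other element, and nothing is given below tank-7, so tank-7 is the lowest volume.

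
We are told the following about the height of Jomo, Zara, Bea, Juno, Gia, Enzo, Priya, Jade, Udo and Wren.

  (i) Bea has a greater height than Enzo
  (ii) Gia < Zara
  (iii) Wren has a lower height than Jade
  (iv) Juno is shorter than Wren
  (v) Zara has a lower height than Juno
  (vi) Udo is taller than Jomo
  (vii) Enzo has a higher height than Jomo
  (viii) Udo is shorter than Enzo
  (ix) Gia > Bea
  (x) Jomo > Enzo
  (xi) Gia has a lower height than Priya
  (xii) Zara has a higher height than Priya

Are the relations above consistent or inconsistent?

We have Enzo < Jomo stated directly, yet also Jomo < Udo < Enzo by chaining the others — so Jomo < Enzo. Contradiction.

inconsistent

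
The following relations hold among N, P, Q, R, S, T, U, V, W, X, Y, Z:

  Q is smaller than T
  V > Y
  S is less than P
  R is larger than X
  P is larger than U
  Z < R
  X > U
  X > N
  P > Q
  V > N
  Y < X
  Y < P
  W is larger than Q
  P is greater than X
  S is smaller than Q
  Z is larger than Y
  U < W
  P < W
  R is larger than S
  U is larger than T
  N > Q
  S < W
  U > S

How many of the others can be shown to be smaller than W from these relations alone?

The elements the relations force below W are S, Q, T, N, Y, U, X, P — no chain reaches any other.
That is 8.

8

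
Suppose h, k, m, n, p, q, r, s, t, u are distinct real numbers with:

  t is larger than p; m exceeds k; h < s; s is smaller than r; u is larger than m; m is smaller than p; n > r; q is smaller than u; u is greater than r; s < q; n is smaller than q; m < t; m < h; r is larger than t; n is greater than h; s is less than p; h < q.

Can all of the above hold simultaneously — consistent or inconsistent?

The single ordering k < m < h < s < p < t < r < n < q < u satisfies every listed relation, so no contradiction arises.

consistent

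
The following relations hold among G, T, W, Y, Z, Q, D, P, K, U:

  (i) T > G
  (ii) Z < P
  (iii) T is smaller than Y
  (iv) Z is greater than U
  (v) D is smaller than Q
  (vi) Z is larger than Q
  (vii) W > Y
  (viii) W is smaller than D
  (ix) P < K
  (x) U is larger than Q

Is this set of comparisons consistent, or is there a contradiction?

Every relation is compatible with G < T < Y < W < D < Q < U < Z < P < K; the set is consistent.

consistent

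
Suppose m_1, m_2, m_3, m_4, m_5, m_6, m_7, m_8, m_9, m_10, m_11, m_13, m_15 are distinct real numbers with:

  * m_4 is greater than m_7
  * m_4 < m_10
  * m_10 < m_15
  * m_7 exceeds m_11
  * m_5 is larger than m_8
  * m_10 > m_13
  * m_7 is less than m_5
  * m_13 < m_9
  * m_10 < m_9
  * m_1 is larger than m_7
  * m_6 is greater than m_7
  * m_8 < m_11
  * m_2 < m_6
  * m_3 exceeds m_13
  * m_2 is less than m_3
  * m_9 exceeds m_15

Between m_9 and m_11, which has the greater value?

m_9

Chaining the given relations: m_11 < m_7 < m_4 < m_10 < m_15 < m_9.
So m_11 < m_9; m_9 is the larger of the two.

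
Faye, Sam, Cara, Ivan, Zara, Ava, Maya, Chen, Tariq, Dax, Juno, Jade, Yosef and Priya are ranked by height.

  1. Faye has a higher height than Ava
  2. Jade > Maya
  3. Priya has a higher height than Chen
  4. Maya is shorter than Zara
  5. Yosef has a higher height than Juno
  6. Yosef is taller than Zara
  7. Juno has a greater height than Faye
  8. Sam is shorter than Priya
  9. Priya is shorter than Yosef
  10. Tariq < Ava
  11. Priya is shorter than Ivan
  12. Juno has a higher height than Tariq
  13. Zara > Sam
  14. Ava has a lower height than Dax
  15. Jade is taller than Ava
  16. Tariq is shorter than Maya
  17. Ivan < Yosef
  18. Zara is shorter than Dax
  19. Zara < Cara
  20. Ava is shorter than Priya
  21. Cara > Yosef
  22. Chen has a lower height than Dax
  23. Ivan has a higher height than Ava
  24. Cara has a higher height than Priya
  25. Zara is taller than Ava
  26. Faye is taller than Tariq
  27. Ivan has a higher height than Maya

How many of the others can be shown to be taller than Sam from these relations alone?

The elements the relations force above Sam are Priya, Zara, Dax, Ivan, Yosef, Cara — no chain reaches any other.
That is 6.

6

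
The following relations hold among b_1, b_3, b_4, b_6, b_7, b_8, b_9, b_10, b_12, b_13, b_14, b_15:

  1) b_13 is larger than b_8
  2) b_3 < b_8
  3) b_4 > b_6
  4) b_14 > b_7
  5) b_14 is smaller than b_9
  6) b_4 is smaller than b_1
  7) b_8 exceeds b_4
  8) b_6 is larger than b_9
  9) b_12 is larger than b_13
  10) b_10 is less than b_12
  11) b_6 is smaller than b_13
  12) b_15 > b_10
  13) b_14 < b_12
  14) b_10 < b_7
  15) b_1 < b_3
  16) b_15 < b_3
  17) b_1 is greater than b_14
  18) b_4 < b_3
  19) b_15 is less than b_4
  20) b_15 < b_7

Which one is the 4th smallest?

b_14

Chaining the given pairs: b_10 < b_15 < b_7 < b_14 < b_9 < b_6 < b_4 < b_1 < b_3 < b_8 < b_13 < b_12.
Counting 4 from the smallest end gives b_14.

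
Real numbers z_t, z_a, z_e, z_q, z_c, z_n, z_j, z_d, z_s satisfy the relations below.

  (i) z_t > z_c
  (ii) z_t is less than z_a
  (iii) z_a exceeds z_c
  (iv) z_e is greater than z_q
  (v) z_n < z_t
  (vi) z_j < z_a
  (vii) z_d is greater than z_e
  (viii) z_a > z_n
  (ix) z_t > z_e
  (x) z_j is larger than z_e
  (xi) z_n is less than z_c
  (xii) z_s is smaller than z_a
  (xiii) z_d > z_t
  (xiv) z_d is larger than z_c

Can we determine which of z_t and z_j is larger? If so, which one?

Following every chain through z_t: above z_t we get z_d, z_a; below z_t we get z_n, z_c, z_q, z_e.
z_j is not reached, and no chain runs the other way from z_j to z_t.
So the given relations leave the order of z_t and z_j undetermined.

undetermined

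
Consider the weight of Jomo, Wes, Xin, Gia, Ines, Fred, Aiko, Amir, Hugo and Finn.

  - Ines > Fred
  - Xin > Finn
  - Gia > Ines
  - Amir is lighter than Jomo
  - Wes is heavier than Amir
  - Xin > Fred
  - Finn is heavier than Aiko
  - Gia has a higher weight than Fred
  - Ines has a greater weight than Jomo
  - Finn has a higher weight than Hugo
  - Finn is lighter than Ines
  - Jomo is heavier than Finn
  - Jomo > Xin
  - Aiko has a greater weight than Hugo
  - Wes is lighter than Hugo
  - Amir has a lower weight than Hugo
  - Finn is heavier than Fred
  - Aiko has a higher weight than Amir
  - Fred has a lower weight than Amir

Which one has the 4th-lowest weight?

Hugo

The consecutive relations fix a unique order: Fred < Amir < Wes < Hugo < Aiko < Finn < Xin < Jomo < Ines < Gia.
The 4th smallest is Hugo.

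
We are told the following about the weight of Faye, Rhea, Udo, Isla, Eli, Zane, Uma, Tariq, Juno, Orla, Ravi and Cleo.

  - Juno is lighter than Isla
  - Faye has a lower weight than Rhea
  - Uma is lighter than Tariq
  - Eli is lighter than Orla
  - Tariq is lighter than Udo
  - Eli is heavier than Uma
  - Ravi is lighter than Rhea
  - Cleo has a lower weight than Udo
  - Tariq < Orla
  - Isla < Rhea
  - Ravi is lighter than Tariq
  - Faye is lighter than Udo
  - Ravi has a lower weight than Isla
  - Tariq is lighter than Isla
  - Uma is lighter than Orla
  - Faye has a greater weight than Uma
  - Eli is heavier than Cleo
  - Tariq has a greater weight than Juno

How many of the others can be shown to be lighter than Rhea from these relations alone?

6

Directly below Rhea: Ravi, Isla, Faye.
One step further: Juno, Uma, Tariq (6 so far).
Nothing else is reachable below Rhea; 6 in all.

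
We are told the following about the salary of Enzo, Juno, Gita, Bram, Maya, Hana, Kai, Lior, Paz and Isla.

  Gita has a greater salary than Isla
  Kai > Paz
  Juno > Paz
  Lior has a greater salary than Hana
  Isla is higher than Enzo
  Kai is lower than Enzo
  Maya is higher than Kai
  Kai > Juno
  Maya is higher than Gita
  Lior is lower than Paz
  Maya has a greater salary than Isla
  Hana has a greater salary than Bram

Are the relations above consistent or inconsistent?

Every relation is compatible with Bram < Hana < Lior < Paz < Juno < Kai < Enzo < Isla < Gita < Maya; the set is consistent.

consistent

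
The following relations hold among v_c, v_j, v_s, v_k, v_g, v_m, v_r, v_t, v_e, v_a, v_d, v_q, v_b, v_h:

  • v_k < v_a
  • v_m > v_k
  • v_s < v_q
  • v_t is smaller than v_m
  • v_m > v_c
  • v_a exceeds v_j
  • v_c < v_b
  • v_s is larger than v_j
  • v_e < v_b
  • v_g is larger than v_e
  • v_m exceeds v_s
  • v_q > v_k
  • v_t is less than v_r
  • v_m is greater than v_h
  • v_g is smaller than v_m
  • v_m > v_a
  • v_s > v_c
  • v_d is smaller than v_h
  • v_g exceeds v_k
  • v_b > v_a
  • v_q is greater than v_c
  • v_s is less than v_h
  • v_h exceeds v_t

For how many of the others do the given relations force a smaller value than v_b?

5

From v_b the given relations immediately reach v_c, v_e, v_a.
From those, v_j, v_k — 5 in total.
Nothing else is reachable below v_b; 5 in all.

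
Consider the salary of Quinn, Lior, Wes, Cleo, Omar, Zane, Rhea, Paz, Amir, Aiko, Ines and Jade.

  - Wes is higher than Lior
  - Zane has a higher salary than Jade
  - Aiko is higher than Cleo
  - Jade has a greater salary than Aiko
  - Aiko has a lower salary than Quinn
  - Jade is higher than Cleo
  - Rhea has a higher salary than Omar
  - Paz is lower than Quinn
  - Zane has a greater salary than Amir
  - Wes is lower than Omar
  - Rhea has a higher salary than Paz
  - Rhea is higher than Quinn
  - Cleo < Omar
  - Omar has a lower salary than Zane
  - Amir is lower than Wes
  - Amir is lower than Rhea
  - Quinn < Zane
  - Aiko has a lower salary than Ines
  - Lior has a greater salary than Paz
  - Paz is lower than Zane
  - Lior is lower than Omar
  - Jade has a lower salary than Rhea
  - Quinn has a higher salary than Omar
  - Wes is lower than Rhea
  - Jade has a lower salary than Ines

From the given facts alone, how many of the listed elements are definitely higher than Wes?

4

Directly above Wes: Omar, Rhea.
One step further: Quinn, Zane (4 so far).
No other element is forced above Wes by the given relations, so the count is 4.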